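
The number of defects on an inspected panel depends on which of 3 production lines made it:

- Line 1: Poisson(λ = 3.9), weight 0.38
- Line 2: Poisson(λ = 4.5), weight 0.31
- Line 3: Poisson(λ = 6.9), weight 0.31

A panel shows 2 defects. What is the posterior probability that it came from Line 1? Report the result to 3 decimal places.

0.580

P(component k | x) = w_k·f_k(x) / marginal(x), where marginal(x) = Σ_j w_j·f_j(x).
Evaluate each component's likelihood at the observed value:
  p_1 = e^(−3.9)·3.9^2/2! = 0.15394
  p_2 = e^(−4.5)·4.5^2/2! = 0.112479
  p_3 = e^(−6.9)·6.9^2/2! = 0.0239903
Weight by the priors:
  w_1·p_1 = 0.38 × 0.15394 = 0.0584971
  w_2·p_2 = 0.31 × 0.112479 = 0.0348684
  w_3·p_3 = 0.31 × 0.0239903 = 0.007437
Marginal: 0.0584971 + 0.0348684 + 0.007437 = 0.100802
P(Line 1 | x) = 0.0584971 / 0.100802 ≈ 0.580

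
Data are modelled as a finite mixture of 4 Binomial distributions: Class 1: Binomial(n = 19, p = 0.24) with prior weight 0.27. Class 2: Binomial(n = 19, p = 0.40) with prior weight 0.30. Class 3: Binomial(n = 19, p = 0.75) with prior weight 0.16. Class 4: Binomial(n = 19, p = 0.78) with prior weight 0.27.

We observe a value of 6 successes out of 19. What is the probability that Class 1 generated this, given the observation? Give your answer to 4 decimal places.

0.4756

By Bayes' theorem, P(k | x) = π_k f_k(x) / Σ_j π_j f_j(x).
Binomial probabilities:
  f_1 = C(19,6)·0.24^6·0.76^13 = 27132·0.000191103·0.0282213 = 0.146328
  f_2 = C(19,6)·0.40^6·0.60^13 = 27132·0.004096·0.00130607 = 0.145147
  f_3 = C(19,6)·0.75^6·0.25^13 = 27132·0.177979·1.49012e-08 = 7.19564e-05
  f_4 = C(19,6)·0.78^6·0.22^13 = 27132·0.2252·2.8281e-09 = 1.728e-05
Multiply by the mixture weights:
  π_1·f_1 = 0.27 × 0.146328 = 0.0395084
  π_2·f_2 = 0.30 × 0.145147 = 0.0435441
  π_3·f_3 = 0.16 × 7.19564e-05 = 1.1513e-05
  π_4·f_4 = 0.27 × 1.728e-05 = 4.66561e-06
Denominator: 0.0395084 + 0.0435441 + 1.1513e-05 + 4.66561e-06 = 0.0830687
So the posterior for Class 1 is 0.0395084 / 0.0830687 ≈ 0.4756.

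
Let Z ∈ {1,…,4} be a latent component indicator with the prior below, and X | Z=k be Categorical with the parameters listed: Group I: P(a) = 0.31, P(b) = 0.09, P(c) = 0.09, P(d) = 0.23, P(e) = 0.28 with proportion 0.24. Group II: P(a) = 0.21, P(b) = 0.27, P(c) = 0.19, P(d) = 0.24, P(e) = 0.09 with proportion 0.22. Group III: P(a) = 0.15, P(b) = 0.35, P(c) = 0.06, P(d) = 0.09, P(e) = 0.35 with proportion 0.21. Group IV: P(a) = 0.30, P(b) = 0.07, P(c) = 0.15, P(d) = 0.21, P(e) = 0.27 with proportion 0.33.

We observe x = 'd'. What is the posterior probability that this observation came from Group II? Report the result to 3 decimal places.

P(component k | x) = w_k·f_k(x) / marginal(x), where marginal(x) = Σ_j w_j·f_j(x).
Categorical probabilities:
  p_I = P(d | comp) = 0.23
  p_II = P(d | comp) = 0.24
  p_III = P(d | comp) = 0.09
  p_IV = P(d | comp) = 0.21
Weight by the priors:
  w_I·p_I = 0.24 × 0.23 = 0.0552
  w_II·p_II = 0.22 × 0.24 = 0.0528
  w_III·p_III = 0.21 × 0.09 = 0.0189
  w_IV·p_IV = 0.33 × 0.21 = 0.0693
Evidence: 0.0552 + 0.0528 + 0.0189 + 0.0693 = 0.1962
P(Group II | the observation) = 0.0528 / 0.1962 ≈ 0.269

0.269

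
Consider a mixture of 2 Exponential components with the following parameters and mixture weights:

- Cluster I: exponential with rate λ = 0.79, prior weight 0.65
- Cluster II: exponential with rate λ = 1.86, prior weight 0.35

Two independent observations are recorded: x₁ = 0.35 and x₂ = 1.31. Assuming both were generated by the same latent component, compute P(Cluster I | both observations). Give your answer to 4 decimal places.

Apply Bayes' rule: the posterior for each component is proportional to its prior times its likelihood at x.
Since both observations come from the same component, the likelihood for component k is f_k(x₁)·f_k(x₂).
  L_I = [0.79·e^(−0.79·0.35) = 0.79·e^(−0.2765) = 0.599163] × [0.280657] = 0.168159
  L_II = [1.86·e^(−1.86·0.35) = 1.86·e^(−0.6510) = 0.970035] × [0.162671] = 0.157797
Multiply by the mixture weights:
  π_I·L_I = 0.65 × 0.168159 = 0.109303
  π_II·L_II = 0.35 × 0.157797 = 0.0552289
Denominator: 0.109303 + 0.0552289 = 0.164532
P(Cluster I | x₁,x₂) = 0.109303 / 0.164532 ≈ 0.6643

0.6643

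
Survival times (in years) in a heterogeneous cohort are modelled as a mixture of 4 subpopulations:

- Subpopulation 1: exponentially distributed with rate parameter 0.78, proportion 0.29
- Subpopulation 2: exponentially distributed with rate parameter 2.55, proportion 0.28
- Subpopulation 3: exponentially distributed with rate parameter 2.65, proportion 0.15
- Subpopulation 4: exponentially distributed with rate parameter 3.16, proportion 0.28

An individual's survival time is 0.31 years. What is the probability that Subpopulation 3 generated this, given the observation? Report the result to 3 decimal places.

0.173

P(component k | x) = π_k·f_k(x) / marginal(x), where marginal(x) = Σ_j π_j·f_j(x).
Evaluate each component's likelihood at the observed value:
  p_1 = 0.612466
  p_2 = 1.15673
  p_3 = 1.16539
  p_4 = 1.18646
Multiply by the mixture weights:
  π_1·p_1 = 0.29 × 0.612466 = 0.177615
  π_2·p_2 = 0.28 × 1.15673 = 0.323883
  π_3·p_3 = 0.15 × 1.16539 = 0.174809
  π_4·p_4 = 0.28 × 1.18646 = 0.332208
Marginal: 0.177615 + 0.323883 + 0.174809 + 0.332208 = 1.00852
P(Subpopulation 3 | the observation) = 0.174809 / 1.00852 ≈ 0.173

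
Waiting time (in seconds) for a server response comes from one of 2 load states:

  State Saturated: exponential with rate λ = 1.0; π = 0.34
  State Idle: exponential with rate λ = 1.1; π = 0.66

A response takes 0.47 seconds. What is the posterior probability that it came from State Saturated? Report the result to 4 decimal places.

By Bayes' theorem, P(k | x) = P(Z=k) f_k(x) / Σ_j P(Z=j) f_j(x).
Exponential densities:
  L_Saturated = 1.0·e^(−1.0·0.47) = 1.0·e^(−0.4700) = 0.625002
  L_Idle = 1.1·e^(−1.1·0.47) = 1.1·e^(−0.5170) = 0.655937
Prior × likelihood for each component:
  P(Z=Saturated)·L_Saturated = 0.34 × 0.625002 = 0.212501
  P(Z=Idle)·L_Idle = 0.66 × 0.655937 = 0.432919
Normaliser: 0.212501 + 0.432919 = 0.645419
So the posterior for State Saturated is 0.212501 / 0.645419 ≈ 0.3292.

0.3292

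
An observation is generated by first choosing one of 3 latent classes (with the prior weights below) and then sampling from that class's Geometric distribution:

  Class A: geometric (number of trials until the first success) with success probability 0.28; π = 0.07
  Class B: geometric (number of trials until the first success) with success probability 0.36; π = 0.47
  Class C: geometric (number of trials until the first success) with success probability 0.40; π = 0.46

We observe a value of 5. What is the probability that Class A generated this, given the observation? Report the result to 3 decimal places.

P(component k | x) = π_k·f_k(x) / marginal(x), where marginal(x) = Σ_j π_j·f_j(x).
Evaluate each component's likelihood at the observed value:
  f_A = 0.28·(1−0.28)^4 = 0.28·0.268739 = 0.0752468
  f_B = 0.36·(1−0.36)^4 = 0.36·0.167772 = 0.060398
  f_C = 0.40·(1−0.40)^4 = 0.40·0.1296 = 0.05184
Multiply by the mixture weights:
  π_A·f_A = 0.07 × 0.0752468 = 0.00526728
  π_B·f_B = 0.47 × 0.060398 = 0.028387
  π_C·f_C = 0.46 × 0.05184 = 0.0238464
Marginal: 0.00526728 + 0.028387 + 0.0238464 = 0.0575007
So the posterior for Class A is 0.00526728 / 0.0575007 ≈ 0.092.

0.092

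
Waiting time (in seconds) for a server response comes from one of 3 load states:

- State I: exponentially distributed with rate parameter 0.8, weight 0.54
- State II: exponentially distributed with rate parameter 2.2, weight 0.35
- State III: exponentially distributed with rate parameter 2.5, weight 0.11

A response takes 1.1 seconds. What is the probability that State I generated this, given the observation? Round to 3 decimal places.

Apply Bayes' rule: the posterior for each component is proportional to its prior times its likelihood at x.
Component likelihoods at x = 1.1 seconds:
  L_I = 0.8·e^(−0.8·1.1) = 0.8·e^(−0.8800) = 0.331826
  L_II = 2.2·e^(−2.2·1.1) = 2.2·e^(−2.4200) = 0.195628
  L_III = 2.5·e^(−2.5·1.1) = 2.5·e^(−2.7500) = 0.15982
Prior × likelihood for each component:
  π_I·L_I = 0.54 × 0.331826 = 0.179186
  π_II·L_II = 0.35 × 0.195628 = 0.0684696
  π_III·L_III = 0.11 × 0.15982 = 0.0175802
Denominator: 0.179186 + 0.0684696 + 0.0175802 = 0.265236
P(State I | 1.1 seconds) = 0.179186 / 0.265236 ≈ 0.676

0.676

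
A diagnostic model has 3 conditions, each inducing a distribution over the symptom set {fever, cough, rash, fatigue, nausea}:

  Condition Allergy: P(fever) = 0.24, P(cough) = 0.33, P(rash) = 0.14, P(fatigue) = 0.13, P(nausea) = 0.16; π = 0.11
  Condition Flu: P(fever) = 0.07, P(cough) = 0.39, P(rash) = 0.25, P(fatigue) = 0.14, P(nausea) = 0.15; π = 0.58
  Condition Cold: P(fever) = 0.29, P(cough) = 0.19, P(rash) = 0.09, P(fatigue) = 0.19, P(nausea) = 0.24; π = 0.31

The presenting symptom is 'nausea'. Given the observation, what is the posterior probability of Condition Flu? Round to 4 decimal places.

0.4860

By Bayes' theorem, P(k | x) = w_k f_k(x) / Σ_j w_j f_j(x).
Categorical probabilities:
  L_Allergy = P(nausea | comp) = 0.16
  L_Flu = P(nausea | comp) = 0.15
  L_Cold = P(nausea | comp) = 0.24
Unnormalised posteriors:
  w_Allergy·L_Allergy = 0.11 × 0.16 = 0.0176
  w_Flu·L_Flu = 0.58 × 0.15 = 0.087
  w_Cold·L_Cold = 0.31 × 0.24 = 0.0744
Sum: 0.0176 + 0.087 + 0.0744 = 0.179
P(Condition Flu | 'nausea') ≈ 0.4860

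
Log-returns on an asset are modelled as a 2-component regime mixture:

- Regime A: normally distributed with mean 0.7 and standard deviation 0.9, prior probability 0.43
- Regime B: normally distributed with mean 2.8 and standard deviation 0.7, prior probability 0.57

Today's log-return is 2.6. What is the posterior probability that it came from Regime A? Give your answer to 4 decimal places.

0.0618

The responsibility of component k is π_k f_k(x) divided by Σ_j π_j f_j(x).
Component likelihoods at x = 2.6:
  p_A = (1/(0.9·√(2π)))·exp(−(2.6−0.7)²/(2·0.9²)) = 0.443269·exp(-2.22840) = 0.0477406
  p_B = (1/(0.7·√(2π)))·exp(−(2.6−2.8)²/(2·0.7²)) = 0.569918·exp(-0.04082) = 0.547124
Prior × likelihood for each component:
  π_A·p_A = 0.43 × 0.0477406 = 0.0205285
  π_B·p_B = 0.57 × 0.547124 = 0.311861
Sum: 0.0205285 + 0.311861 = 0.332389
Responsibility of Regime A: 0.0205285 / 0.332389 ≈ 0.0618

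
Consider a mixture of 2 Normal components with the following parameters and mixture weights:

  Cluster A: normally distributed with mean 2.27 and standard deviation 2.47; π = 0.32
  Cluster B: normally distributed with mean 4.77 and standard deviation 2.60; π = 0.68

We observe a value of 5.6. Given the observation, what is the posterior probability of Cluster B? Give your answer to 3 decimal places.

0.826

The responsibility of component k is P(Z=k) f_k(x) divided by Σ_j P(Z=j) f_j(x).
Evaluate each component's likelihood at the observed value:
  p_A = (1/(2.47·√(2π)))·exp(−(5.6−2.27)²/(2·2.47²)) = 0.161515·exp(-0.90879) = 0.0650923
  p_B = (1/(2.60·√(2π)))·exp(−(5.6−4.77)²/(2·2.60²)) = 0.153439·exp(-0.05095) = 0.145817
Unnormalised posteriors:
  P(Z=A)·p_A = 0.32 × 0.0650923 = 0.0208295
  P(Z=B)·p_B = 0.68 × 0.145817 = 0.0991554
Normaliser: 0.0208295 + 0.0991554 = 0.119985
P(Cluster B | data) ≈ 0.826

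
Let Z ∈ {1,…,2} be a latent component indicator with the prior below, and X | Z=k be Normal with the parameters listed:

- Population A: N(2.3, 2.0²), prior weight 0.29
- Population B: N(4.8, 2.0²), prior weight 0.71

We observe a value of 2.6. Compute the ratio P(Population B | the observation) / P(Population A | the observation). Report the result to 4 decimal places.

The posterior odds equal the prior odds times the likelihood ratio: (P(Z=i)/P(Z=j))·(f_i(x)/f_j(x)).
Component likelihoods at x = 2.6:
  f_A = 0.19724
  f_B = 0.108926
0.0773375 / 0.0571995 ≈ 1.3521

1.3521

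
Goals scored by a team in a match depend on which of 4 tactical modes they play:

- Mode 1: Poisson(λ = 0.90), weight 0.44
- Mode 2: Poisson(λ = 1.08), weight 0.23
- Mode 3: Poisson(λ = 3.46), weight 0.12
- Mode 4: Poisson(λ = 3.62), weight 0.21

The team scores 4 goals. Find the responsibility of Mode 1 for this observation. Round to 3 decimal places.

The responsibility of component k is π_k f_k(x) divided by Σ_j π_j f_j(x).
Poisson probabilities:
  p_1 = e^(−0.90)·0.90^4/4! = 0.0111146
  p_2 = e^(−1.08)·1.08^4/4! = 0.0192507
  p_3 = e^(−3.46)·3.46^4/4! = 0.187687
  p_4 = e^(−3.62)·3.62^4/4! = 0.191636
Unnormalised posteriors:
  π_1·p_1 = 0.44 × 0.0111146 = 0.00489042
  π_2·p_2 = 0.23 × 0.0192507 = 0.00442765
  π_3·p_3 = 0.12 × 0.187687 = 0.0225224
  π_4·p_4 = 0.21 × 0.191636 = 0.0402436
Marginal: 0.00489042 + 0.00442765 + 0.0225224 + 0.0402436 = 0.0720841
P(Mode 1 | 4 goals) = 0.00489042 / 0.0720841 ≈ 0.068

0.068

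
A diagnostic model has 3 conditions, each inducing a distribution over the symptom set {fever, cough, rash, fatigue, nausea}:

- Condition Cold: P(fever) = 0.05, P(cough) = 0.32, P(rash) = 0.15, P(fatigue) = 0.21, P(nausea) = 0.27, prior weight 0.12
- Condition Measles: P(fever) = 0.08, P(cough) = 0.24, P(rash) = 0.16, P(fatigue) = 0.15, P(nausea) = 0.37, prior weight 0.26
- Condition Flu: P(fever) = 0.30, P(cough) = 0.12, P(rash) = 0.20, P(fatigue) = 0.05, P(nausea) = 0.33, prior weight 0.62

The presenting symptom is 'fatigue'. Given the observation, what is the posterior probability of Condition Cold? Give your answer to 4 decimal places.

0.2647

P(component k | x) = π_k·f_k(x) / marginal(x), where marginal(x) = Σ_j π_j·f_j(x).
Component likelihoods at x = 'fatigue':
  f_Cold = P(fatigue | comp) = 0.21
  f_Measles = P(fatigue | comp) = 0.15
  f_Flu = P(fatigue | comp) = 0.05
Multiply by the mixture weights:
  π_Cold·f_Cold = 0.12 × 0.21 = 0.0252
  π_Measles·f_Measles = 0.26 × 0.15 = 0.039
  π_Flu·f_Flu = 0.62 × 0.05 = 0.031
Sum: 0.0252 + 0.039 + 0.031 = 0.0952
Responsibility of Condition Cold: 0.0252 / 0.0952 ≈ 0.2647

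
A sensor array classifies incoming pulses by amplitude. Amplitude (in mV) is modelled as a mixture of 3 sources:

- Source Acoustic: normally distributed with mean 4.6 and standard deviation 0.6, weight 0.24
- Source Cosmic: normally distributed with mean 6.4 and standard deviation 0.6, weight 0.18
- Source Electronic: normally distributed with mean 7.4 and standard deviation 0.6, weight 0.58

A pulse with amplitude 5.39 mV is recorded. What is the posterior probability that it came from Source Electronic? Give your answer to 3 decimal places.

The responsibility of component k is π_k f_k(x) divided by Σ_j π_j f_j(x).
Evaluate each component's likelihood at the observed value:
  p_Acoustic = (1/(0.6·√(2π)))·exp(−(5.39−4.6)²/(2·0.6²)) = 0.664904·exp(-0.86681) = 0.279454
  p_Cosmic = (1/(0.6·√(2π)))·exp(−(5.39−6.4)²/(2·0.6²)) = 0.664904·exp(-1.41681) = 0.161231
  p_Electronic = (1/(0.6·√(2π)))·exp(−(5.39−7.4)²/(2·0.6²)) = 0.664904·exp(-5.61125) = 0.00243122
Weight by the priors:
  π_Acoustic·p_Acoustic = 0.24 × 0.279454 = 0.0670689
  π_Cosmic·p_Cosmic = 0.18 × 0.161231 = 0.0290215
  π_Electronic·p_Electronic = 0.58 × 0.00243122 = 0.00141011
Normaliser: 0.0670689 + 0.0290215 + 0.00141011 = 0.0975005
So the posterior for Source Electronic is 0.00141011 / 0.0975005 ≈ 0.014.

0.014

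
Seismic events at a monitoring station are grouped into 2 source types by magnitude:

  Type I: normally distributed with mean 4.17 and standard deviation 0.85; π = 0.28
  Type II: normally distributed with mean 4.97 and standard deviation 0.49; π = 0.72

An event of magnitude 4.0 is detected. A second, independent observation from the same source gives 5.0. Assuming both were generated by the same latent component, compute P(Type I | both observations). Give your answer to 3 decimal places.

0.359

Posterior ∝ prior × likelihood, so P(k | x) ∝ π_k f_k(x); normalise over all components.
Since both observations come from the same component, the likelihood for component k is f_k(x₁)·f_k(x₂).
  L_I = [0.46005] × [0.291368] = 0.134044
  L_II = [0.114752] × [0.812643] = 0.0932526
Unnormalised posteriors:
  π_I·L_I = 0.28 × 0.134044 = 0.0375323
  π_II·L_II = 0.72 × 0.0932526 = 0.0671419
Marginal: 0.0375323 + 0.0671419 = 0.104674
So the posterior for Type I is 0.0375323 / 0.104674 ≈ 0.359.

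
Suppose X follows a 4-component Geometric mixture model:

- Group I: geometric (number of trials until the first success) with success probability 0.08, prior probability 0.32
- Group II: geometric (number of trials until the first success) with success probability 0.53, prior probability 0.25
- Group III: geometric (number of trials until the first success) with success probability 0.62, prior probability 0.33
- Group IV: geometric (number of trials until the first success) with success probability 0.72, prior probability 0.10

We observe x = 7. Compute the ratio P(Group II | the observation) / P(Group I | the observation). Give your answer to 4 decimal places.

0.0920

Since P(k|x) ∝ π_k f_k(x), the posterior odds are π_i f_i(x) / (π_j f_j(x)).
Component likelihoods at x = 7:
  L_I = 0.08·(1−0.08)^6 = 0.08·0.606355 = 0.0485084
  L_II = 0.53·(1−0.53)^6 = 0.53·0.0107792 = 0.00571298
  L_III = 0.62·(1−0.62)^6 = 0.62·0.00301094 = 0.00186678
  L_IV = 0.72·(1−0.72)^6 = 0.72·0.00048189 = 0.000346961
Posterior odds = (π_II·L_II) / (π_I·L_I) = (0.25·0.00571298) / (0.32·0.0485084) = 0.00142825 / 0.0155227 ≈ 0.0920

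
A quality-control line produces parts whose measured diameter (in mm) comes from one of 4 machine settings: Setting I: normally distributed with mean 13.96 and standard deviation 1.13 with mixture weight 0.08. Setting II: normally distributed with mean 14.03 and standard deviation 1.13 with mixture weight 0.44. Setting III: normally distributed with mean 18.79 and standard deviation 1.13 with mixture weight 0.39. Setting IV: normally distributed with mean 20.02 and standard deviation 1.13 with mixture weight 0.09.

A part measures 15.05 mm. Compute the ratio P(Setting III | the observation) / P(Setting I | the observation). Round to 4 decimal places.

0.0325

The posterior odds equal the prior odds times the likelihood ratio: (P(Z=i)/P(Z=j))·(f_i(x)/f_j(x)).
Normal densities:
  L_I = 0.22171
  L_II = 0.234911
  L_III = 0.00147614
  L_IV = 2.22455e-05
Posterior odds = (P(Z=III)·L_III) / (P(Z=I)·L_I) = (0.39·0.00147614) / (0.08·0.22171) = 0.000575693 / 0.0177368 ≈ 0.0325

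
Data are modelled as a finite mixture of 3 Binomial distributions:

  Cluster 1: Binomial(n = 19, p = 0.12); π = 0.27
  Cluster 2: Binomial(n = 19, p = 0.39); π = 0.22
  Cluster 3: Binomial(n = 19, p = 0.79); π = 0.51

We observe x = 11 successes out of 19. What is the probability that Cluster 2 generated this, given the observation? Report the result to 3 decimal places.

Apply Bayes' rule: the posterior for each component is proportional to its prior times its likelihood at x.
Component likelihoods at x = 11 successes out of 19:
  p_1 = C(19,11)·0.12^11·0.88^8 = 75582·7.43008e-11·0.359635 = 2.01964e-06
  p_2 = C(19,11)·0.39^11·0.61^8 = 75582·3.17476e-05·0.0191707 = 0.046001
  p_3 = C(19,11)·0.79^11·0.21^8 = 75582·0.0747994·3.78229e-06 = 0.0213831
Multiply by the mixture weights:
  P(Z=1)·p_1 = 0.27 × 2.01964e-06 = 5.45302e-07
  P(Z=2)·p_2 = 0.22 × 0.046001 = 0.0101202
  P(Z=3)·p_3 = 0.51 × 0.0213831 = 0.0109054
Marginal: 5.45302e-07 + 0.0101202 + 0.0109054 = 0.0210262
Responsibility of Cluster 2: 0.0101202 / 0.0210262 ≈ 0.481

0.481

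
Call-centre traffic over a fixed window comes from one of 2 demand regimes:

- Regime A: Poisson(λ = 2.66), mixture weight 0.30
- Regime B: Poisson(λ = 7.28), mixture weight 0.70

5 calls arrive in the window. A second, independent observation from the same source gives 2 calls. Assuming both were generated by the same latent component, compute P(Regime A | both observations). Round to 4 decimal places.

Apply Bayes' rule: the posterior for each component is proportional to its prior times its likelihood at x.
Since both observations come from the same component, the likelihood for component k is f_k(x₁)·f_k(x₂).
  p_A = [0.0776254] × [0.247463] = 0.0192094
  p_B = [0.117439] × [0.0182629] = 0.00214477
Unnormalised posteriors:
  P(Z=A)·p_A = 0.30 × 0.0192094 = 0.00576282
  P(Z=B)·p_B = 0.70 × 0.00214477 = 0.00150134
Evidence: 0.00576282 + 0.00150134 = 0.00726416
P(Regime A | x₁,x₂) = 0.00576282 / 0.00726416 ≈ 0.7933

0.7933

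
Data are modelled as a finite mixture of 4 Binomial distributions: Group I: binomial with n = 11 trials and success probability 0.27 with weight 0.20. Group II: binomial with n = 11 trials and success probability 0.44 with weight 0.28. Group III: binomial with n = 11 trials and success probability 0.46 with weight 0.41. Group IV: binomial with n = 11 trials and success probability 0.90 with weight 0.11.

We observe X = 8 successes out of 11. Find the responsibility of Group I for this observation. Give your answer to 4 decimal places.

By Bayes' theorem, P(k | x) = P(Z=k) f_k(x) / Σ_j P(Z=j) f_j(x).
Evaluate each component's likelihood at the observed value:
  p_I = 0.00181285
  p_II = 0.040707
  p_III = 0.0520868
  p_IV = 0.0710271
Multiply by the mixture weights:
  P(Z=I)·p_I = 0.20 × 0.00181285 = 0.000362571
  P(Z=II)·p_II = 0.28 × 0.040707 = 0.011398
  P(Z=III)·p_III = 0.41 × 0.0520868 = 0.0213556
  P(Z=IV)·p_IV = 0.11 × 0.0710271 = 0.00781298
Denominator: 0.000362571 + 0.011398 + 0.0213556 + 0.00781298 = 0.0409291
P(Group I | x) ≈ 0.0089

0.0089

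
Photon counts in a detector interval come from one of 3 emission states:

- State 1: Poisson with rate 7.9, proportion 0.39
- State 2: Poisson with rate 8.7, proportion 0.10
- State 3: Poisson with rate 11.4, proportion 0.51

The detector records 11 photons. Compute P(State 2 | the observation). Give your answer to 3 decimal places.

0.093

Posterior ∝ prior × likelihood, so P(k | x) ∝ P(Z=k) f_k(x); normalise over all components.
Evaluate each component's likelihood at the observed value:
  L_1 = e^(−7.9)·7.9^11/11! = 0.069473
  L_2 = e^(−8.7)·8.7^11/11! = 0.0901974
  L_3 = e^(−11.4)·11.4^11/11! = 0.118533
Multiply by the mixture weights:
  P(Z=1)·L_1 = 0.39 × 0.069473 = 0.0270945
  P(Z=2)·L_2 = 0.10 × 0.0901974 = 0.00901974
  P(Z=3)·L_3 = 0.51 × 0.118533 = 0.060452
Denominator: 0.0270945 + 0.00901974 + 0.060452 = 0.0965662
Responsibility of State 2: 0.00901974 / 0.0965662 ≈ 0.093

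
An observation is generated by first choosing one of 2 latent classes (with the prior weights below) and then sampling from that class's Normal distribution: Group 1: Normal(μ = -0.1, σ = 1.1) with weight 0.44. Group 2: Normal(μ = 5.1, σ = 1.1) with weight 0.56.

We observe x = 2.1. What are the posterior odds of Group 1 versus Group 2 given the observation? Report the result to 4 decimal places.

The posterior odds equal the prior odds times the likelihood ratio: (π_i/π_j)·(f_i(x)/f_j(x)).
Component likelihoods at x = 2.1:
  L_1 = (1/(1.1·√(2π)))·exp(−(2.1−-0.1)²/(2·1.1²)) = 0.362675·exp(-2.00000) = 0.0490827
  L_2 = (1/(1.1·√(2π)))·exp(−(2.1−5.1)²/(2·1.1²)) = 0.362675·exp(-3.71901) = 0.00879777
Posterior odds = (π_1·L_1) / (π_2·L_2) = (0.44·0.0490827) / (0.56·0.00879777) = 0.0215964 / 0.00492675 ≈ 4.3835

4.3835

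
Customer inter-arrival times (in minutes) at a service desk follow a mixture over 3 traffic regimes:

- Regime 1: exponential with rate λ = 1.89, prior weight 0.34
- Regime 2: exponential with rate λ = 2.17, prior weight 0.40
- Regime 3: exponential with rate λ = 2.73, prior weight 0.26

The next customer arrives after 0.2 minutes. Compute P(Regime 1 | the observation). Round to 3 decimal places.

The responsibility of component k is π_k f_k(x) divided by Σ_j π_j f_j(x).
Exponential densities:
  p_1 = 1.89·e^(−1.89·0.2) = 1.89·e^(−0.3780) = 1.29509
  p_2 = 2.17·e^(−2.17·0.2) = 2.17·e^(−0.4340) = 1.40597
  p_3 = 2.73·e^(−2.73·0.2) = 2.73·e^(−0.5460) = 1.58139
Weight by the priors:
  π_1·p_1 = 0.34 × 1.29509 = 0.440329
  π_2·p_2 = 0.40 × 1.40597 = 0.562388
  π_3·p_3 = 0.26 × 1.58139 = 0.41116
Evidence: 0.440329 + 0.562388 + 0.41116 = 1.41388
So the posterior for Regime 1 is 0.440329 / 1.41388 ≈ 0.311.

0.311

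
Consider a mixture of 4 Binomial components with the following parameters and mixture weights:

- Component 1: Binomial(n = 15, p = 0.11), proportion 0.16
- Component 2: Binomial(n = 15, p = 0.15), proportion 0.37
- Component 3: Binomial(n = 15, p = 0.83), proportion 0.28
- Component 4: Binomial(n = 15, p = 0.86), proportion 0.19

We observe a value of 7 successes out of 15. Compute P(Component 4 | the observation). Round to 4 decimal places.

P(component k | x) = π_k·f_k(x) / marginal(x), where marginal(x) = Σ_j π_j·f_j(x).
Binomial probabilities:
  L_1 = C(15,7)·0.11^7·0.89^8 = 6435·1.94872e-07·0.393659 = 0.000493648
  L_2 = C(15,7)·0.15^7·0.85^8 = 6435·1.70859e-06·0.272491 = 0.00299598
  L_3 = C(15,7)·0.83^7·0.17^8 = 6435·0.271361·6.97576e-07 = 0.00121811
  L_4 = C(15,7)·0.86^7·0.14^8 = 6435·0.347928·1.47579e-07 = 0.000330417
Prior × likelihood for each component:
  π_1·L_1 = 0.16 × 0.000493648 = 7.89837e-05
  π_2·L_2 = 0.37 × 0.00299598 = 0.00110851
  π_3·L_3 = 0.28 × 0.00121811 = 0.000341071
  π_4·L_4 = 0.19 × 0.000330417 = 6.27792e-05
Denominator: 7.89837e-05 + 0.00110851 + 0.000341071 + 6.27792e-05 = 0.00159135
P(Component 4 | x) = 6.27792e-05 / 0.00159135 ≈ 0.0395

0.0395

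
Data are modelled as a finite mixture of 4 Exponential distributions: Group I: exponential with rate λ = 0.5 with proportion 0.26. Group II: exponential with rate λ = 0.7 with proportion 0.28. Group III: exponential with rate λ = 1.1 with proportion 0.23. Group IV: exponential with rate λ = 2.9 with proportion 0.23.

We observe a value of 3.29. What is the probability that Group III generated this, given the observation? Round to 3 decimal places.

0.132

Apply Bayes' rule: the posterior for each component is proportional to its prior times its likelihood at x.
Exponential densities:
  p_I = 0.5·e^(−0.5·3.29) = 0.5·e^(−1.6450) = 0.0965063
  p_II = 0.7·e^(−0.7·3.29) = 0.7·e^(−2.3030) = 0.069971
  p_III = 1.1·e^(−1.1·3.29) = 1.1·e^(−3.6190) = 0.0294904
  p_IV = 2.9·e^(−2.9·3.29) = 2.9·e^(−9.5410) = 0.00020835
Weight by the priors:
  π_I·p_I = 0.26 × 0.0965063 = 0.0250916
  π_II·p_II = 0.28 × 0.069971 = 0.0195919
  π_III·p_III = 0.23 × 0.0294904 = 0.0067828
  π_IV·p_IV = 0.23 × 0.00020835 = 4.79206e-05
Denominator: 0.0250916 + 0.0195919 + 0.0067828 + 4.79206e-05 = 0.0515142
Responsibility of Group III: 0.0067828 / 0.0515142 ≈ 0.132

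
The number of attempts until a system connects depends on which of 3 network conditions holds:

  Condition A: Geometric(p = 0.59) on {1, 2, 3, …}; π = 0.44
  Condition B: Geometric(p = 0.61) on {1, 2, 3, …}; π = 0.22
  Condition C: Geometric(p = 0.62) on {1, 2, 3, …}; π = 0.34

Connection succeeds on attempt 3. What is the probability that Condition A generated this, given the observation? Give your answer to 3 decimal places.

0.462

P(component k | x) = w_k·f_k(x) / marginal(x), where marginal(x) = Σ_j w_j·f_j(x).
Component likelihoods at x = 3:
  p_A = 0.099179
  p_B = 0.092781
  p_C = 0.089528
Prior × likelihood for each component:
  w_A·p_A = 0.44 × 0.099179 = 0.0436388
  w_B·p_B = 0.22 × 0.092781 = 0.0204118
  w_C·p_C = 0.34 × 0.089528 = 0.0304395
Normaliser: 0.0436388 + 0.0204118 + 0.0304395 = 0.0944901
P(Condition A | 3) ≈ 0.462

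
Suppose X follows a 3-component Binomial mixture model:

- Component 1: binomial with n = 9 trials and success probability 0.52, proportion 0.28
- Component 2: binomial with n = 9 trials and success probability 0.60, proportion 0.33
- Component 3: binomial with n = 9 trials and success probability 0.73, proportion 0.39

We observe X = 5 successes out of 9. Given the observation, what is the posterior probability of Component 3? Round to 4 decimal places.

0.2601

P(component k | x) = P(Z=k)·f_k(x) / marginal(x), where marginal(x) = Σ_j P(Z=j)·f_j(x).
Component likelihoods at x = 5 successes out of 9:
  L_1 = C(9,5)·0.52^5·0.48^4 = 126·0.0380204·0.0530842 = 0.254303
  L_2 = C(9,5)·0.60^5·0.40^4 = 126·0.07776·0.0256 = 0.250823
  L_3 = C(9,5)·0.73^5·0.27^4 = 126·0.207307·0.00531441 = 0.138816
Prior × likelihood for each component:
  P(Z=1)·L_1 = 0.28 × 0.254303 = 0.071205
  P(Z=2)·L_2 = 0.33 × 0.250823 = 0.0827715
  P(Z=3)·L_3 = 0.39 × 0.138816 = 0.0541383
Normaliser: 0.071205 + 0.0827715 + 0.0541383 = 0.208115
So the posterior for Component 3 is 0.0541383 / 0.208115 ≈ 0.2601.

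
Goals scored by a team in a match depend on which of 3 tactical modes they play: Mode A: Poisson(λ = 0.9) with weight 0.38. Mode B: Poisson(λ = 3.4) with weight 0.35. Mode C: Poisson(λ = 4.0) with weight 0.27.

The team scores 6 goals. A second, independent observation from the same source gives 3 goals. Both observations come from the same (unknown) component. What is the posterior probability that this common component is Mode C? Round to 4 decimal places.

0.5005

Posterior ∝ prior × likelihood, so P(k | x) ∝ w_k f_k(x); normalise over all components.
Since both observations come from the same component, the likelihood for component k is f_k(x₁)·f_k(x₂).
  L_A = [0.000300094] × [0.0493982] = 1.48241e-05
  L_B = [0.0716044] × [0.218617] = 0.015654
  L_C = [0.104196] × [0.195367] = 0.0203564
Weight by the priors:
  w_A·L_A = 0.38 × 1.48241e-05 = 5.63316e-06
  w_B·L_B = 0.35 × 0.015654 = 0.00547888
  w_C·L_C = 0.27 × 0.0203564 = 0.00549622
Sum: 5.63316e-06 + 0.00547888 + 0.00549622 = 0.0109807
Responsibility of Mode C: 0.00549622 / 0.0109807 ≈ 0.5005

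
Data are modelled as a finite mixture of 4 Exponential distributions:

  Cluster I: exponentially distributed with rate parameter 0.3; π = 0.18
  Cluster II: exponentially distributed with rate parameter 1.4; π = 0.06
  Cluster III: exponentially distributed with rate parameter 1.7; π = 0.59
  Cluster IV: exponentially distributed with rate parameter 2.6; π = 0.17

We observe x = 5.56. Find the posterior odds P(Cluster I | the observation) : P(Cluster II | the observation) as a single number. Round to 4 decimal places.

291.2457

Only the two components matter; the odds are (π_i f_i(x)) / (π_j f_j(x)).
Exponential densities:
  L_I = 0.3·e^(−0.3·5.56) = 0.3·e^(−1.6680) = 0.0565872
  L_II = 1.4·e^(−1.4·5.56) = 1.4·e^(−7.7840) = 0.000582881
  L_III = 1.7·e^(−1.7·5.56) = 1.7·e^(−9.4520) = 0.000133505
  L_IV = 2.6·e^(−2.6·5.56) = 2.6·e^(−14.4560) = 1.37029e-06
0.0101857 / 3.49729e-05 ≈ 291.2457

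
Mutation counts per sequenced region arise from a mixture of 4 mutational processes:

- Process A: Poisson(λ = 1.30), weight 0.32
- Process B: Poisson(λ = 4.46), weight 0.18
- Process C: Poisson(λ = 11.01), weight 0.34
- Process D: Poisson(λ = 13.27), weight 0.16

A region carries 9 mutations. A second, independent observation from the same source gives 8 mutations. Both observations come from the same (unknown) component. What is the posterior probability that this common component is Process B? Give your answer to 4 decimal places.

The responsibility of component k is w_k f_k(x) divided by Σ_j w_j f_j(x).
Since both observations come from the same component, the likelihood for component k is f_k(x₁)·f_k(x₂).
  L_A = [7.96424e-06] × [5.5137e-05] = 4.39125e-10
  L_B = [0.0222483] × [0.0448957] = 0.000998855
  L_C = [0.108328] × [0.0885515] = 0.0095926
  L_D = [0.0606719] × [0.041149] = 0.00249659
Weight by the priors:
  w_A·L_A = 0.32 × 4.39125e-10 = 1.4052e-10
  w_B·L_B = 0.18 × 0.000998855 = 0.000179794
  w_C·L_C = 0.34 × 0.0095926 = 0.00326148
  w_D·L_D = 0.16 × 0.00249659 = 0.000399454
Denominator: 1.4052e-10 + 0.000179794 + 0.00326148 + 0.000399454 = 0.00384073
P(Process B | data) ≈ 0.0468

0.0468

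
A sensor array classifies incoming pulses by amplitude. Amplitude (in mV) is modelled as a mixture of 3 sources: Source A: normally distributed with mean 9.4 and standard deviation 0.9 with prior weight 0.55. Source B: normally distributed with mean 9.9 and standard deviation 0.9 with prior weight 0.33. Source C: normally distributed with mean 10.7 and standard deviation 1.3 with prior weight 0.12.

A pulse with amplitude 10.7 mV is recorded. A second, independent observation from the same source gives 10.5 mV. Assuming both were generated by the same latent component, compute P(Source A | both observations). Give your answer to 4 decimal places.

0.2811

Posterior ∝ prior × likelihood, so P(k | x) ∝ π_k f_k(x); normalise over all components.
Since both observations come from the same component, the likelihood for component k is f_k(x₁)·f_k(x₂).
  f_A = [(1/(0.9·√(2π)))·exp(−(10.7−9.4)²/(2·0.9²)) = 0.443269·exp(-1.04321) = 0.156173] × [0.210033] = 0.0328016
  f_B = [(1/(0.9·√(2π)))·exp(−(10.7−9.9)²/(2·0.9²)) = 0.443269·exp(-0.39506) = 0.298603] × [0.354942] = 0.105987
  f_C = [(1/(1.3·√(2π)))·exp(−(10.7−10.7)²/(2·1.3²)) = 0.306879·exp(-0.00000) = 0.306879] × [0.303268] = 0.0930666
Weight by the priors:
  π_A·f_A = 0.55 × 0.0328016 = 0.0180409
  π_B·f_B = 0.33 × 0.105987 = 0.0349757
  π_C·f_C = 0.12 × 0.0930666 = 0.011168
Sum: 0.0180409 + 0.0349757 + 0.011168 = 0.0641845
Responsibility of Source A: 0.0180409 / 0.0641845 ≈ 0.2811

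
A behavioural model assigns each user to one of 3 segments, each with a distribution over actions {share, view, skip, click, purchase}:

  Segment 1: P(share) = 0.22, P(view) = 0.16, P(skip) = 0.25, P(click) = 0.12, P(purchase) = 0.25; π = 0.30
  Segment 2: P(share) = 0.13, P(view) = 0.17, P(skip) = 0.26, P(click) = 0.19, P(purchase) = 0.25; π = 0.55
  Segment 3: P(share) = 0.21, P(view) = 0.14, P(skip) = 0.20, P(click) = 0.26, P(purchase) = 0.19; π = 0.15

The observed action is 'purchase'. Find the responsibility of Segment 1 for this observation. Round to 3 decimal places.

0.311

Apply Bayes' rule: the posterior for each component is proportional to its prior times its likelihood at x.
Evaluate each component's likelihood at the observed value:
  p_1 = 0.25
  p_2 = 0.25
  p_3 = 0.19
Multiply by the mixture weights:
  P(Z=1)·p_1 = 0.30 × 0.25 = 0.075
  P(Z=2)·p_2 = 0.55 × 0.25 = 0.1375
  P(Z=3)·p_3 = 0.15 × 0.19 = 0.0285
Evidence: 0.075 + 0.1375 + 0.0285 = 0.241
P(Segment 1 | data) ≈ 0.311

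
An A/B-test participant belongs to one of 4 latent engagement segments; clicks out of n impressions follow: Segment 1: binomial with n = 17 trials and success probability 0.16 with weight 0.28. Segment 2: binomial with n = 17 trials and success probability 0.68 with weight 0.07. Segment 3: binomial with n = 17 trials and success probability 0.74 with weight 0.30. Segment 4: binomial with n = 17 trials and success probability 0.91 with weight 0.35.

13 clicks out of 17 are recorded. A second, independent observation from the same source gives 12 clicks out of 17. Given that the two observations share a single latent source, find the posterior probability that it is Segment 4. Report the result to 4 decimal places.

The responsibility of component k is w_k f_k(x) divided by Σ_j w_j f_j(x).
Since both observations come from the same component, the likelihood for component k is f_k(x₁)·f_k(x₂).
  p_1 = [C(17,13)·0.16^13·0.84^4 = 2380·4.5036e-11·0.497871 = 5.33647e-08] × [7.28428e-07] = 3.88723e-14
  p_2 = [C(17,13)·0.68^13·0.32^4 = 2380·0.00664685·0.0104858 = 0.16588] × [0.202958] = 0.0336666
  p_3 = [C(17,13)·0.74^13·0.26^4 = 2380·0.0199532·0.00456976 = 0.217011] × [0.198243] = 0.043021
  p_4 = [C(17,13)·0.91^13·0.09^4 = 2380·0.293453·6.561e-05 = 0.0458232] × [0.0117831] = 0.000539939
Prior × likelihood for each component:
  w_1·p_1 = 0.28 × 3.88723e-14 = 1.08842e-14
  w_2·p_2 = 0.07 × 0.0336666 = 0.00235667
  w_3·p_3 = 0.30 × 0.043021 = 0.0129063
  w_4·p_4 = 0.35 × 0.000539939 = 0.000188979
Denominator: 1.08842e-14 + 0.00235667 + 0.0129063 + 0.000188979 = 0.0154519
P(Segment 4 | data) ≈ 0.0122

0.0122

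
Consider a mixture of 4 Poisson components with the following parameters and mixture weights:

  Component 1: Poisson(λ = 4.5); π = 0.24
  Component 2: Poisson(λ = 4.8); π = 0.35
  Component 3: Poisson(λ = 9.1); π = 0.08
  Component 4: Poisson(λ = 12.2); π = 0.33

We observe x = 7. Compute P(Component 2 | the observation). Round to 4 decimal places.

Posterior ∝ prior × likelihood, so P(k | x) ∝ P(Z=k) f_k(x); normalise over all components.
Evaluate each component's likelihood at the observed value:
  f_1 = 0.0823629
  f_2 = 0.0958616
  f_3 = 0.114493
  f_4 = 0.0401509
Unnormalised posteriors:
  P(Z=1)·f_1 = 0.24 × 0.0823629 = 0.0197671
  P(Z=2)·f_2 = 0.35 × 0.0958616 = 0.0335516
  P(Z=3)·f_3 = 0.08 × 0.114493 = 0.00915945
  P(Z=4)·f_4 = 0.33 × 0.0401509 = 0.0132498
Marginal: 0.0197671 + 0.0335516 + 0.00915945 + 0.0132498 = 0.0757279
P(Component 2 | x) ≈ 0.4431

0.4431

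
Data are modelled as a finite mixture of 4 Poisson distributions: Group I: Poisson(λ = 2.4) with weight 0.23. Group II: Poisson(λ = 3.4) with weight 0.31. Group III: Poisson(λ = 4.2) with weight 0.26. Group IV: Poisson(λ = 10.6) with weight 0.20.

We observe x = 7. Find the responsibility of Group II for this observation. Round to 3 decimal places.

0.238

P(component k | x) = π_k·f_k(x) / marginal(x), where marginal(x) = Σ_j π_j·f_j(x).
Poisson probabilities:
  p_I = e^(−2.4)·2.4^7/7! = 0.00825546
  p_II = e^(−3.4)·3.4^7/7! = 0.0347793
  p_III = e^(−4.2)·4.2^7/7! = 0.0685927
  p_IV = e^(−10.6)·10.6^7/7! = 0.0743343
Prior × likelihood for each component:
  π_I·p_I = 0.23 × 0.00825546 = 0.00189876
  π_II·p_II = 0.31 × 0.0347793 = 0.0107816
  π_III·p_III = 0.26 × 0.0685927 = 0.0178341
  π_IV·p_IV = 0.20 × 0.0743343 = 0.0148669
Denominator: 0.00189876 + 0.0107816 + 0.0178341 + 0.0148669 = 0.0453813
So the posterior for Group II is 0.0107816 / 0.0453813 ≈ 0.238.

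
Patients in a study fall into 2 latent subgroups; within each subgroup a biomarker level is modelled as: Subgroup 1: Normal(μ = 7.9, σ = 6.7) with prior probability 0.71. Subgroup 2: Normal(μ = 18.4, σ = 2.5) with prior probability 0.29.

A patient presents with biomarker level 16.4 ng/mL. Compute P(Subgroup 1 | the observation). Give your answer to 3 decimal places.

0.360

Posterior ∝ prior × likelihood, so P(k | x) ∝ P(Z=k) f_k(x); normalise over all components.
Normal densities:
  p_1 = (1/(6.7·√(2π)))·exp(−(16.4−7.9)²/(2·6.7²)) = 0.059544·exp(-0.80474) = 0.026628
  p_2 = (1/(2.5·√(2π)))·exp(−(16.4−18.4)²/(2·2.5²)) = 0.159577·exp(-0.32000) = 0.115877
Unnormalised posteriors:
  P(Z=1)·p_1 = 0.71 × 0.026628 = 0.0189059
  P(Z=2)·p_2 = 0.29 × 0.115877 = 0.0336042
Denominator: 0.0189059 + 0.0336042 = 0.0525101
P(Subgroup 1 | data) = 0.0189059 / 0.0525101 ≈ 0.360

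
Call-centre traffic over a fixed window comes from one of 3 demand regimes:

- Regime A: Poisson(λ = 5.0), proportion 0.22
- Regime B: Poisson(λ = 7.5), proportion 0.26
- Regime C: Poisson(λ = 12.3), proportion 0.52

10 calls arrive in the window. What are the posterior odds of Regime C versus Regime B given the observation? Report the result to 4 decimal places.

Since P(k|x) ∝ π_k f_k(x), the posterior odds are π_i f_i(x) / (π_j f_j(x)).
Evaluate each component's likelihood at the observed value:
  f_A = 0.0181328
  f_B = 0.0858304
  f_C = 0.0994182
Odds = (0.52/0.26) × (0.0994182/0.0858304) = 2 × 1.15831 ≈ 2.3166

2.3166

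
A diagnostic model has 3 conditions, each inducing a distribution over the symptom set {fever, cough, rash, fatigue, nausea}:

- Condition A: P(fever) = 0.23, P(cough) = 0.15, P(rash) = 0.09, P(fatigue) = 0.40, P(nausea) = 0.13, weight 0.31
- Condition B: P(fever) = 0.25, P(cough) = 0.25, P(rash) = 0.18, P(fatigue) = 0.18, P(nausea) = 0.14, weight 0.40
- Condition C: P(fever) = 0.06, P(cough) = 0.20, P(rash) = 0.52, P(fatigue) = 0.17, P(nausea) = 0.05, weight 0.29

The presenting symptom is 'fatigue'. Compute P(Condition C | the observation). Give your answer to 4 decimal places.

By Bayes' theorem, P(k | x) = w_k f_k(x) / Σ_j w_j f_j(x).
Component likelihoods at x = 'fatigue':
  p_A = 0.4
  p_B = 0.18
  p_C = 0.17
Unnormalised posteriors:
  w_A·p_A = 0.31 × 0.4 = 0.124
  w_B·p_B = 0.40 × 0.18 = 0.072
  w_C·p_C = 0.29 × 0.17 = 0.0493
Sum: 0.124 + 0.072 + 0.0493 = 0.2453
P(Condition C | x) = 0.0493 / 0.2453 ≈ 0.2010

0.2010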